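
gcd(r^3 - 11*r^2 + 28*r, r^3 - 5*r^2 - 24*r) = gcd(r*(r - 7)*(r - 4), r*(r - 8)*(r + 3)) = r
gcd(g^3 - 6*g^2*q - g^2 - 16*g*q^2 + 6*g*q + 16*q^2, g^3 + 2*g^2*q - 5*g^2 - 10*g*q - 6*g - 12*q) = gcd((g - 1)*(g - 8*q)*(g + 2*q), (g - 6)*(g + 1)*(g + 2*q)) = g + 2*q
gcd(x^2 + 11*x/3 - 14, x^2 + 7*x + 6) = x + 6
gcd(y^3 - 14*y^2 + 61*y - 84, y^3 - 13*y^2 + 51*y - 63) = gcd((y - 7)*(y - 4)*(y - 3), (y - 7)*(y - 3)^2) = y^2 - 10*y + 21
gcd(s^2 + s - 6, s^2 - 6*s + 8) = s - 2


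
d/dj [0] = 0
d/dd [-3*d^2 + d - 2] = 1 - 6*d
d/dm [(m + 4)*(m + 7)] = 2*m + 11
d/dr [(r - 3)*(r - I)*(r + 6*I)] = 3*r^2 + r*(-6 + 10*I) + 6 - 15*I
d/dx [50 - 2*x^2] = -4*x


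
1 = 1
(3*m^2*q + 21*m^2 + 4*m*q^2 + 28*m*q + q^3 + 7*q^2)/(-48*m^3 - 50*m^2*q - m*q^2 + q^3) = (3*m*q + 21*m + q^2 + 7*q)/(-48*m^2 - 2*m*q + q^2)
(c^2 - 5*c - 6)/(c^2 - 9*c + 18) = (c + 1)/(c - 3)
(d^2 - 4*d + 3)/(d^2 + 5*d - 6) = (d - 3)/(d + 6)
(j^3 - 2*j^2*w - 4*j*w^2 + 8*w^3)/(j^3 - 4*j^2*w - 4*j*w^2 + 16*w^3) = (-j + 2*w)/(-j + 4*w)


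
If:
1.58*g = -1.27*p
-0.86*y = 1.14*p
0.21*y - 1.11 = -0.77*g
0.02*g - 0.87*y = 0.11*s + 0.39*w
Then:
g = 0.99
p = -1.24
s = -3.54545454545455*w - 12.7886191361487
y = 1.64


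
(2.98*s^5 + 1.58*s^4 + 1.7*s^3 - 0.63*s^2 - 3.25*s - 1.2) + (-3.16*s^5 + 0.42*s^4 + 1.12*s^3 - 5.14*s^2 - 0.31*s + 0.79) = -0.18*s^5 + 2.0*s^4 + 2.82*s^3 - 5.77*s^2 - 3.56*s - 0.41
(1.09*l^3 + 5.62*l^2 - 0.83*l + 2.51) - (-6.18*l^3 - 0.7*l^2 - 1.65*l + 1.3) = 7.27*l^3 + 6.32*l^2 + 0.82*l + 1.21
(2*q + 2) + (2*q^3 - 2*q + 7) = 2*q^3 + 9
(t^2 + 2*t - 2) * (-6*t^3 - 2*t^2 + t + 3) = -6*t^5 - 14*t^4 + 9*t^3 + 9*t^2 + 4*t - 6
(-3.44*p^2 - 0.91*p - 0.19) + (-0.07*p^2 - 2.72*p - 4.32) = -3.51*p^2 - 3.63*p - 4.51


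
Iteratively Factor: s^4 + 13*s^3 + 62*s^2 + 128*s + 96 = (s + 3)*(s^3 + 10*s^2 + 32*s + 32) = (s + 3)*(s + 4)*(s^2 + 6*s + 8) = (s + 2)*(s + 3)*(s + 4)*(s + 4)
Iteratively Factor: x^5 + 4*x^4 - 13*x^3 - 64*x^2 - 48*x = (x + 4)*(x^4 - 13*x^2 - 12*x) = (x + 3)*(x + 4)*(x^3 - 3*x^2 - 4*x) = x*(x + 3)*(x + 4)*(x^2 - 3*x - 4) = x*(x - 4)*(x + 3)*(x + 4)*(x + 1)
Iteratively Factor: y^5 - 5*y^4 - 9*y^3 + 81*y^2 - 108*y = (y - 3)*(y^4 - 2*y^3 - 15*y^2 + 36*y) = (y - 3)^2*(y^3 + y^2 - 12*y) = (y - 3)^3*(y^2 + 4*y) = y*(y - 3)^3*(y + 4)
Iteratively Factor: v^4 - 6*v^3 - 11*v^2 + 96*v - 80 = (v + 4)*(v^3 - 10*v^2 + 29*v - 20) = (v - 5)*(v + 4)*(v^2 - 5*v + 4) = (v - 5)*(v - 1)*(v + 4)*(v - 4)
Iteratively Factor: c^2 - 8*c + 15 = (c - 5)*(c - 3)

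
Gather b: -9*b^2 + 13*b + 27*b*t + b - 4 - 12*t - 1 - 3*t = -9*b^2 + b*(27*t + 14) - 15*t - 5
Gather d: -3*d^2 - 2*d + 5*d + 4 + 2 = -3*d^2 + 3*d + 6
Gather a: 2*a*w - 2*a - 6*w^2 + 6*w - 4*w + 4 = a*(2*w - 2) - 6*w^2 + 2*w + 4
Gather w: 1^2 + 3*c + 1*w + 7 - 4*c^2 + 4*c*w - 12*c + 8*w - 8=-4*c^2 - 9*c + w*(4*c + 9)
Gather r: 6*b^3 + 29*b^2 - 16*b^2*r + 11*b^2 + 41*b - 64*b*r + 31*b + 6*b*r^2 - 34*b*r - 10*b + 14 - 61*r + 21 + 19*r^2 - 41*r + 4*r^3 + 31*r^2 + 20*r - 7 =6*b^3 + 40*b^2 + 62*b + 4*r^3 + r^2*(6*b + 50) + r*(-16*b^2 - 98*b - 82) + 28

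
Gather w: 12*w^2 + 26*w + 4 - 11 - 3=12*w^2 + 26*w - 10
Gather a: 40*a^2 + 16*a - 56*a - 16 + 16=40*a^2 - 40*a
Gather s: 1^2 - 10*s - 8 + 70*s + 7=60*s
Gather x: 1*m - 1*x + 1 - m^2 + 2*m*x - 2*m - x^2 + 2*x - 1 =-m^2 - m - x^2 + x*(2*m + 1)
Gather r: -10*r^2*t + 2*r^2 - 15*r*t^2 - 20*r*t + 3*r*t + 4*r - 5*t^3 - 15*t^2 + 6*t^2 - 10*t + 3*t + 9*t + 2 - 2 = r^2*(2 - 10*t) + r*(-15*t^2 - 17*t + 4) - 5*t^3 - 9*t^2 + 2*t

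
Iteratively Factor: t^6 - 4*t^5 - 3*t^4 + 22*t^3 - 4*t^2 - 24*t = (t)*(t^5 - 4*t^4 - 3*t^3 + 22*t^2 - 4*t - 24) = t*(t - 2)*(t^4 - 2*t^3 - 7*t^2 + 8*t + 12) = t*(t - 2)^2*(t^3 - 7*t - 6) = t*(t - 2)^2*(t + 2)*(t^2 - 2*t - 3) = t*(t - 3)*(t - 2)^2*(t + 2)*(t + 1)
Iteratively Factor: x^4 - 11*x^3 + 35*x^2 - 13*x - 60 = (x + 1)*(x^3 - 12*x^2 + 47*x - 60) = (x - 4)*(x + 1)*(x^2 - 8*x + 15) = (x - 4)*(x - 3)*(x + 1)*(x - 5)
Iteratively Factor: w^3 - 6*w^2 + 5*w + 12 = (w - 3)*(w^2 - 3*w - 4) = (w - 4)*(w - 3)*(w + 1)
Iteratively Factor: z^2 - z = (z - 1)*(z)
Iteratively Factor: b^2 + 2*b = (b + 2)*(b)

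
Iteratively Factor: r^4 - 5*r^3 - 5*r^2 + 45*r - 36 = (r - 3)*(r^3 - 2*r^2 - 11*r + 12) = (r - 4)*(r - 3)*(r^2 + 2*r - 3) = (r - 4)*(r - 3)*(r + 3)*(r - 1)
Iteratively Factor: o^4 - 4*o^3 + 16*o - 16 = (o - 2)*(o^3 - 2*o^2 - 4*o + 8) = (o - 2)^2*(o^2 - 4) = (o - 2)^3*(o + 2)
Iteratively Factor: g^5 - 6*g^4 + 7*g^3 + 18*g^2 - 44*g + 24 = (g + 2)*(g^4 - 8*g^3 + 23*g^2 - 28*g + 12) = (g - 3)*(g + 2)*(g^3 - 5*g^2 + 8*g - 4) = (g - 3)*(g - 1)*(g + 2)*(g^2 - 4*g + 4) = (g - 3)*(g - 2)*(g - 1)*(g + 2)*(g - 2)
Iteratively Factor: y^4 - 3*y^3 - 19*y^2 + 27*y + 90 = (y - 5)*(y^3 + 2*y^2 - 9*y - 18) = (y - 5)*(y + 2)*(y^2 - 9) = (y - 5)*(y + 2)*(y + 3)*(y - 3)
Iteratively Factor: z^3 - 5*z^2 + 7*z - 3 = (z - 1)*(z^2 - 4*z + 3) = (z - 1)^2*(z - 3)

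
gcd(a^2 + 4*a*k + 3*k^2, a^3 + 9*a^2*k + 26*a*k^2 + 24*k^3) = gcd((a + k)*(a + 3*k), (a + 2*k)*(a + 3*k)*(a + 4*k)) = a + 3*k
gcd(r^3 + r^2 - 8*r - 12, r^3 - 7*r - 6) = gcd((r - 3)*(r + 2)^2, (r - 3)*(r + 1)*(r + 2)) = r^2 - r - 6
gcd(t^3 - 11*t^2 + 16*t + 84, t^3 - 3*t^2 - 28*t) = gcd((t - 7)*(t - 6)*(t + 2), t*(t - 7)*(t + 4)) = t - 7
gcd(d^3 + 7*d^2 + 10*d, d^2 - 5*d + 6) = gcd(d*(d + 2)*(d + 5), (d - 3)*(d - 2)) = 1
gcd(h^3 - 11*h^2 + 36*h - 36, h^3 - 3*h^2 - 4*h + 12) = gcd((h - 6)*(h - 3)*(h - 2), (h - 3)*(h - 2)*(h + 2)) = h^2 - 5*h + 6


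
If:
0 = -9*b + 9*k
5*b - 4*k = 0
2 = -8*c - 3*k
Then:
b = 0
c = -1/4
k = 0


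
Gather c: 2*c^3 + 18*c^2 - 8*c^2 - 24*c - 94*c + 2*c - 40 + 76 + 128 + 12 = 2*c^3 + 10*c^2 - 116*c + 176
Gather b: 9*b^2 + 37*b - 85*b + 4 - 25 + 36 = 9*b^2 - 48*b + 15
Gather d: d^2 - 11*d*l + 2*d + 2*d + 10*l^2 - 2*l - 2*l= d^2 + d*(4 - 11*l) + 10*l^2 - 4*l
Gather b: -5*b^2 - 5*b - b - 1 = -5*b^2 - 6*b - 1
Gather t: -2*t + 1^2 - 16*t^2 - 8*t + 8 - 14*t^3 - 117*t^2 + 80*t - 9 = -14*t^3 - 133*t^2 + 70*t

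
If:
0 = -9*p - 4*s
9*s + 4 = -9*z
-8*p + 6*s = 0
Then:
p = 0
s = 0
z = -4/9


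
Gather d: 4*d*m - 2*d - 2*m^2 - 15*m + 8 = d*(4*m - 2) - 2*m^2 - 15*m + 8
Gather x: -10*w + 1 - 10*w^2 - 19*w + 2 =-10*w^2 - 29*w + 3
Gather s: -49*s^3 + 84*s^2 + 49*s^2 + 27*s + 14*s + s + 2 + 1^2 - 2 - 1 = -49*s^3 + 133*s^2 + 42*s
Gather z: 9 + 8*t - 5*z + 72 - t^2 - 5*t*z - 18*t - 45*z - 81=-t^2 - 10*t + z*(-5*t - 50)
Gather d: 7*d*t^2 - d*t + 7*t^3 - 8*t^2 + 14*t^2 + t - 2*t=d*(7*t^2 - t) + 7*t^3 + 6*t^2 - t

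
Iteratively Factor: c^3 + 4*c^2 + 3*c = (c + 3)*(c^2 + c) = c*(c + 3)*(c + 1)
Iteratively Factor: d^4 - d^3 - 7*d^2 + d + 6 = (d - 3)*(d^3 + 2*d^2 - d - 2) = (d - 3)*(d + 2)*(d^2 - 1) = (d - 3)*(d + 1)*(d + 2)*(d - 1)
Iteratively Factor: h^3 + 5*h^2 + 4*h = (h + 1)*(h^2 + 4*h) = h*(h + 1)*(h + 4)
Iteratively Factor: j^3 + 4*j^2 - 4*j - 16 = (j + 4)*(j^2 - 4) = (j - 2)*(j + 4)*(j + 2)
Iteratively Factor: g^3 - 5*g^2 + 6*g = (g - 3)*(g^2 - 2*g) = (g - 3)*(g - 2)*(g)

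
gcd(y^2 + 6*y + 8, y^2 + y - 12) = y + 4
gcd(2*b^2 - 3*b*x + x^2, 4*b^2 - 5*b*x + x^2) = -b + x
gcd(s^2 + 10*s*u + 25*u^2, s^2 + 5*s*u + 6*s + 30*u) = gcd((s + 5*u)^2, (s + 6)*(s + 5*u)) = s + 5*u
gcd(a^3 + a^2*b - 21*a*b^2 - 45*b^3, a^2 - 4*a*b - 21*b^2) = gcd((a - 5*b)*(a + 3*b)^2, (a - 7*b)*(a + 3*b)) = a + 3*b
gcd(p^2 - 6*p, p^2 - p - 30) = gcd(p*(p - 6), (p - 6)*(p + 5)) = p - 6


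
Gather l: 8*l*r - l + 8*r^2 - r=l*(8*r - 1) + 8*r^2 - r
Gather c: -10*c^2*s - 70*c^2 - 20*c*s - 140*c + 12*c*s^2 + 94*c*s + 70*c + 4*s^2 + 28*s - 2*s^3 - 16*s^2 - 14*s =c^2*(-10*s - 70) + c*(12*s^2 + 74*s - 70) - 2*s^3 - 12*s^2 + 14*s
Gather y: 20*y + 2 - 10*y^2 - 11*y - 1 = -10*y^2 + 9*y + 1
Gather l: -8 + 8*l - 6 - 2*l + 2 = 6*l - 12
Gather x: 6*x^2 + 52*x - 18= 6*x^2 + 52*x - 18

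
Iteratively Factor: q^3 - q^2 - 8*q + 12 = (q - 2)*(q^2 + q - 6) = (q - 2)*(q + 3)*(q - 2)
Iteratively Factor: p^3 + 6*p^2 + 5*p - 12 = (p - 1)*(p^2 + 7*p + 12) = (p - 1)*(p + 4)*(p + 3)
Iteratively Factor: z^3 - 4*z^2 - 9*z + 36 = (z - 4)*(z^2 - 9) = (z - 4)*(z + 3)*(z - 3)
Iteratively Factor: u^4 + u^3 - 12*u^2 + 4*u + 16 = (u - 2)*(u^3 + 3*u^2 - 6*u - 8) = (u - 2)*(u + 4)*(u^2 - u - 2) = (u - 2)*(u + 1)*(u + 4)*(u - 2)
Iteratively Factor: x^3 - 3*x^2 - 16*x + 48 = (x - 3)*(x^2 - 16) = (x - 4)*(x - 3)*(x + 4)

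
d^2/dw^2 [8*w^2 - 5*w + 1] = 16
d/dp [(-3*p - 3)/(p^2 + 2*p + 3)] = 3*(-p^2 - 2*p + 2*(p + 1)^2 - 3)/(p^2 + 2*p + 3)^2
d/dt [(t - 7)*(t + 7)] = 2*t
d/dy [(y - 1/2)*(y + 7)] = 2*y + 13/2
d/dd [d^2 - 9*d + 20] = 2*d - 9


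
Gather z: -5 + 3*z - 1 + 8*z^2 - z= 8*z^2 + 2*z - 6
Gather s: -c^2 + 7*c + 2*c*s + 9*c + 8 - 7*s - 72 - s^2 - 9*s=-c^2 + 16*c - s^2 + s*(2*c - 16) - 64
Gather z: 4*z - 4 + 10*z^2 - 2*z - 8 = 10*z^2 + 2*z - 12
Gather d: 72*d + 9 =72*d + 9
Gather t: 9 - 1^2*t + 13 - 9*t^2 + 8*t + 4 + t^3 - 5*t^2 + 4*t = t^3 - 14*t^2 + 11*t + 26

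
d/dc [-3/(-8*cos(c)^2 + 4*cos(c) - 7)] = 12*(4*cos(c) - 1)*sin(c)/(8*cos(c)^2 - 4*cos(c) + 7)^2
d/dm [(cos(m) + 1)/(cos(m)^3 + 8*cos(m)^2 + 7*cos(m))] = (2*cos(m) + 7)*sin(m)/((cos(m) + 7)^2*cos(m)^2)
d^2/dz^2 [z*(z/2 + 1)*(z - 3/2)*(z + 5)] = 6*z^2 + 33*z/2 - 1/2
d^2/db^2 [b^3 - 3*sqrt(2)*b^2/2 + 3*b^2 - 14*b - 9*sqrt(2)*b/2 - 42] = 6*b - 3*sqrt(2) + 6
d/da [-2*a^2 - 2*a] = -4*a - 2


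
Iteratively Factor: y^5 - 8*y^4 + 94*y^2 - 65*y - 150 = (y - 2)*(y^4 - 6*y^3 - 12*y^2 + 70*y + 75) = (y - 2)*(y + 3)*(y^3 - 9*y^2 + 15*y + 25) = (y - 2)*(y + 1)*(y + 3)*(y^2 - 10*y + 25) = (y - 5)*(y - 2)*(y + 1)*(y + 3)*(y - 5)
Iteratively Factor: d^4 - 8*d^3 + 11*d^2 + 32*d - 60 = (d + 2)*(d^3 - 10*d^2 + 31*d - 30) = (d - 5)*(d + 2)*(d^2 - 5*d + 6) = (d - 5)*(d - 2)*(d + 2)*(d - 3)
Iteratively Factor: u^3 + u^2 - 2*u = (u - 1)*(u^2 + 2*u) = u*(u - 1)*(u + 2)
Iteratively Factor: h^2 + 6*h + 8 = (h + 2)*(h + 4)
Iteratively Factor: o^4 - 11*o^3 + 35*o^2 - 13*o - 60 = (o - 4)*(o^3 - 7*o^2 + 7*o + 15) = (o - 4)*(o - 3)*(o^2 - 4*o - 5) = (o - 4)*(o - 3)*(o + 1)*(o - 5)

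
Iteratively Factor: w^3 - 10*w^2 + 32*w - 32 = (w - 4)*(w^2 - 6*w + 8) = (w - 4)*(w - 2)*(w - 4)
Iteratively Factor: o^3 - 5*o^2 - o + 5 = (o - 1)*(o^2 - 4*o - 5) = (o - 1)*(o + 1)*(o - 5)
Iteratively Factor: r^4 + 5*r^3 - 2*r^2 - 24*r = (r - 2)*(r^3 + 7*r^2 + 12*r) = r*(r - 2)*(r^2 + 7*r + 12) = r*(r - 2)*(r + 3)*(r + 4)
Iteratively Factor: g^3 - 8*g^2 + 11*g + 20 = (g - 4)*(g^2 - 4*g - 5) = (g - 5)*(g - 4)*(g + 1)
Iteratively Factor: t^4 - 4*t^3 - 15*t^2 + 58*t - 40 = (t - 5)*(t^3 + t^2 - 10*t + 8) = (t - 5)*(t - 2)*(t^2 + 3*t - 4) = (t - 5)*(t - 2)*(t - 1)*(t + 4)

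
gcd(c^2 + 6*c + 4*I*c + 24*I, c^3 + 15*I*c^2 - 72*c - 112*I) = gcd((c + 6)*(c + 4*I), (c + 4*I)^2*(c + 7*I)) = c + 4*I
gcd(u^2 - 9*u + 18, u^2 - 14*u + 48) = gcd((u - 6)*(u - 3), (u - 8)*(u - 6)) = u - 6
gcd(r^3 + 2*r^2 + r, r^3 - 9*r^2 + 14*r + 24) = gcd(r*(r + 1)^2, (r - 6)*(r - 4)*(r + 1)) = r + 1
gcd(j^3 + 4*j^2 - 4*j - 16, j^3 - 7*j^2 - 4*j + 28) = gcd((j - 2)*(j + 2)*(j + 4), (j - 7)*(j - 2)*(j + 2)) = j^2 - 4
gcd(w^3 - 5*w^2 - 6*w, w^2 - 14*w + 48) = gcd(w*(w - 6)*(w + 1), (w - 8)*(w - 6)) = w - 6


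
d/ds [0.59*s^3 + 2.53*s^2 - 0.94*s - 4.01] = 1.77*s^2 + 5.06*s - 0.94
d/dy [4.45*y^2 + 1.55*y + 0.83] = 8.9*y + 1.55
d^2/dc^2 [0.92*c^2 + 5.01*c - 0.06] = 1.84000000000000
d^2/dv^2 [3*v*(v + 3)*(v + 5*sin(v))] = -15*v^2*sin(v) - 45*v*sin(v) + 60*v*cos(v) + 18*v + 30*sin(v) + 90*cos(v) + 18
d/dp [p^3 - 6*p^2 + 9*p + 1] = 3*p^2 - 12*p + 9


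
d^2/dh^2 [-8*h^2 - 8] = -16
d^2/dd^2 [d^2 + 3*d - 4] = 2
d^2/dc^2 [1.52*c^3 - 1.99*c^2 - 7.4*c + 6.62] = 9.12*c - 3.98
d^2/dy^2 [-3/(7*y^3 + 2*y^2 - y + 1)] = 6*((21*y + 2)*(7*y^3 + 2*y^2 - y + 1) - (21*y^2 + 4*y - 1)^2)/(7*y^3 + 2*y^2 - y + 1)^3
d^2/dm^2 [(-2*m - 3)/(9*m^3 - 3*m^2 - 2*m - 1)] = 2*(-486*m^5 - 1296*m^4 + 594*m^3 - 27*m^2 - 117*m + 1)/(729*m^9 - 729*m^8 - 243*m^7 + 54*m^6 + 216*m^5 + 45*m^4 - 17*m^3 - 21*m^2 - 6*m - 1)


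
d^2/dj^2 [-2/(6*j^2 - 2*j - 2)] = 2*(-9*j^2 + 3*j + (6*j - 1)^2 + 3)/(-3*j^2 + j + 1)^3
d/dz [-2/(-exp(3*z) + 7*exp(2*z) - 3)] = (28 - 6*exp(z))*exp(2*z)/(exp(3*z) - 7*exp(2*z) + 3)^2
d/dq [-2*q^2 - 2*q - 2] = -4*q - 2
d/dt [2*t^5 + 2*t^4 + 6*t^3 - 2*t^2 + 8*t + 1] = 10*t^4 + 8*t^3 + 18*t^2 - 4*t + 8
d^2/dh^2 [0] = 0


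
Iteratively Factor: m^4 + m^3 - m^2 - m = (m)*(m^3 + m^2 - m - 1) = m*(m - 1)*(m^2 + 2*m + 1) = m*(m - 1)*(m + 1)*(m + 1)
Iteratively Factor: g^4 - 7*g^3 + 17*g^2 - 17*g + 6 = (g - 1)*(g^3 - 6*g^2 + 11*g - 6) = (g - 1)^2*(g^2 - 5*g + 6) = (g - 2)*(g - 1)^2*(g - 3)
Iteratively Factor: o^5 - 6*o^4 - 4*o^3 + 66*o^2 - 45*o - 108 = (o - 4)*(o^4 - 2*o^3 - 12*o^2 + 18*o + 27) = (o - 4)*(o - 3)*(o^3 + o^2 - 9*o - 9) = (o - 4)*(o - 3)*(o + 3)*(o^2 - 2*o - 3) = (o - 4)*(o - 3)*(o + 1)*(o + 3)*(o - 3)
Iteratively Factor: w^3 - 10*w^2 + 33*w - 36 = (w - 3)*(w^2 - 7*w + 12) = (w - 3)^2*(w - 4)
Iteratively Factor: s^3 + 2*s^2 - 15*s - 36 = (s - 4)*(s^2 + 6*s + 9) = (s - 4)*(s + 3)*(s + 3)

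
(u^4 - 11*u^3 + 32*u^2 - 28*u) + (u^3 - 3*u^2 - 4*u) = u^4 - 10*u^3 + 29*u^2 - 32*u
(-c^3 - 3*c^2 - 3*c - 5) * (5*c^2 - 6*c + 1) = -5*c^5 - 9*c^4 + 2*c^3 - 10*c^2 + 27*c - 5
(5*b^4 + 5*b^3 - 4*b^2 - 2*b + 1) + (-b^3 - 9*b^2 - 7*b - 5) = 5*b^4 + 4*b^3 - 13*b^2 - 9*b - 4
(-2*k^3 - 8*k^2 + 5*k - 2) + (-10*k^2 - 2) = -2*k^3 - 18*k^2 + 5*k - 4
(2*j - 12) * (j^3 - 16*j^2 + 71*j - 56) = 2*j^4 - 44*j^3 + 334*j^2 - 964*j + 672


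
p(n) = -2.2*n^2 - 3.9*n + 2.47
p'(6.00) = -30.30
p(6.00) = -100.13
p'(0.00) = -3.90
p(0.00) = 2.47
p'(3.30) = -18.42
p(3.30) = -34.36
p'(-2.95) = 9.08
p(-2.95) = -5.17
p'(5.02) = -25.99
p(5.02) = -72.55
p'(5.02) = -25.99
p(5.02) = -72.55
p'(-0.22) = -2.93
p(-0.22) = 3.22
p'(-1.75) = 3.80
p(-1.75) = 2.56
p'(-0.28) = -2.67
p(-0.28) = 3.39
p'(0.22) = -4.87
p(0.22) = 1.51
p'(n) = -4.4*n - 3.9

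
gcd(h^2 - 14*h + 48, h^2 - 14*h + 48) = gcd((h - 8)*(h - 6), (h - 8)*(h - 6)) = h^2 - 14*h + 48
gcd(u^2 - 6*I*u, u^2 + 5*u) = u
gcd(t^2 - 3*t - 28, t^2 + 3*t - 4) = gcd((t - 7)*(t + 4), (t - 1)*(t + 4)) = t + 4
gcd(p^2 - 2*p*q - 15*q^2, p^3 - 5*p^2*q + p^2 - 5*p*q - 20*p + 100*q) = p - 5*q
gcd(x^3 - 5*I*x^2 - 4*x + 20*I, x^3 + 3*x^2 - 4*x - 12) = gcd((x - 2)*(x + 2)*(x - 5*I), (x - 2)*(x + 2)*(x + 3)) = x^2 - 4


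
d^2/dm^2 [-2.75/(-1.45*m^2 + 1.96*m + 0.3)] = (11.56375*m^2 - 15.631*m - 2.75*(2.9*m - 1.96)*(5.8*m - 3.92) - 2.3925)/(-1.45*m^2 + 1.96*m + 0.3)^3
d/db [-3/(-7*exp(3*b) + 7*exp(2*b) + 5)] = (42 - 63*exp(b))*exp(2*b)/(-7*exp(3*b) + 7*exp(2*b) + 5)^2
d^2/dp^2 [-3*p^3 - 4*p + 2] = -18*p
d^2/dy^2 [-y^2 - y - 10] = -2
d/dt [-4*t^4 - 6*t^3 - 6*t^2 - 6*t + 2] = -16*t^3 - 18*t^2 - 12*t - 6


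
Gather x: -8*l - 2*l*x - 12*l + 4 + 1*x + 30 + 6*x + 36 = -20*l + x*(7 - 2*l) + 70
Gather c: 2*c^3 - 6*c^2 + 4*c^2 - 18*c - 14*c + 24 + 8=2*c^3 - 2*c^2 - 32*c + 32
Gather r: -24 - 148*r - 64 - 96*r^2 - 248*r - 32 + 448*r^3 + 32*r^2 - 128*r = 448*r^3 - 64*r^2 - 524*r - 120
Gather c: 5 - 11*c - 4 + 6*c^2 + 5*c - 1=6*c^2 - 6*c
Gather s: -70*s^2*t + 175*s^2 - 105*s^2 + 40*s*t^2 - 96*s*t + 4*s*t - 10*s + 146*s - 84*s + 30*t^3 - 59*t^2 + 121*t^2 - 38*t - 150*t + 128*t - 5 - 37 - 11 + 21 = s^2*(70 - 70*t) + s*(40*t^2 - 92*t + 52) + 30*t^3 + 62*t^2 - 60*t - 32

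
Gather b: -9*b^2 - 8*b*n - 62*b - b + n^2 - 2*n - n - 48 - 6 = -9*b^2 + b*(-8*n - 63) + n^2 - 3*n - 54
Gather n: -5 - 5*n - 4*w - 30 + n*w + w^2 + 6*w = n*(w - 5) + w^2 + 2*w - 35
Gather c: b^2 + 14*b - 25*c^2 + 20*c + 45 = b^2 + 14*b - 25*c^2 + 20*c + 45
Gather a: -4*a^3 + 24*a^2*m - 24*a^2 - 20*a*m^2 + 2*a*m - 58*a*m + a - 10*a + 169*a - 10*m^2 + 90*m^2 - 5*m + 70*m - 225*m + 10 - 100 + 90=-4*a^3 + a^2*(24*m - 24) + a*(-20*m^2 - 56*m + 160) + 80*m^2 - 160*m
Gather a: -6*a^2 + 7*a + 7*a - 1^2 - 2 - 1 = -6*a^2 + 14*a - 4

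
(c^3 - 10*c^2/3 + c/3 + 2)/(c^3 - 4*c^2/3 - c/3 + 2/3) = (c - 3)/(c - 1)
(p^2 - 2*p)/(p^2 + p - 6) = p/(p + 3)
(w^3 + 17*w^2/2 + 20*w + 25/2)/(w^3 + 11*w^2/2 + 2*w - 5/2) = (2*w + 5)/(2*w - 1)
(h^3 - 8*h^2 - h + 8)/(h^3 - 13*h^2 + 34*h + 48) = (h - 1)/(h - 6)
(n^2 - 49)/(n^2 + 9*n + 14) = (n - 7)/(n + 2)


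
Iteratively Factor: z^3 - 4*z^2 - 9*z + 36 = (z + 3)*(z^2 - 7*z + 12) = (z - 3)*(z + 3)*(z - 4)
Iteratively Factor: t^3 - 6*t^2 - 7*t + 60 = (t - 4)*(t^2 - 2*t - 15) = (t - 4)*(t + 3)*(t - 5)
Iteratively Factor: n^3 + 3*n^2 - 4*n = (n)*(n^2 + 3*n - 4) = n*(n + 4)*(n - 1)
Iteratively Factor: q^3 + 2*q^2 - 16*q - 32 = (q - 4)*(q^2 + 6*q + 8) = (q - 4)*(q + 4)*(q + 2)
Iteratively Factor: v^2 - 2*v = (v - 2)*(v)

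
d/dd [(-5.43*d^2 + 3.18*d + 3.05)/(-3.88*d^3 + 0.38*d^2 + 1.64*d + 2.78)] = (-21.0684*d^4 + 24.6768*d^3 + 25.3884*d^2 - 32.5088*d + 3.8384)/(15.0544*d^6 - 2.9488*d^5 - 12.582*d^4 - 20.3264*d^3 + 4.8024*d^2 + 9.1184*d + 7.7284)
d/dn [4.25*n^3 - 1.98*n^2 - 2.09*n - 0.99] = 12.75*n^2 - 3.96*n - 2.09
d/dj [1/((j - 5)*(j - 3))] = 2*(4 - j)/(j^4 - 16*j^3 + 94*j^2 - 240*j + 225)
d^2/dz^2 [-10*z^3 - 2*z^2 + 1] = -60*z - 4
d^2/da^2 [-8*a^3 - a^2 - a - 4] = -48*a - 2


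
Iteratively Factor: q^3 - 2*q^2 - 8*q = (q)*(q^2 - 2*q - 8) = q*(q + 2)*(q - 4)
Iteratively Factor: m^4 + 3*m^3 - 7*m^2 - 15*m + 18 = (m + 3)*(m^3 - 7*m + 6) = (m + 3)^2*(m^2 - 3*m + 2) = (m - 2)*(m + 3)^2*(m - 1)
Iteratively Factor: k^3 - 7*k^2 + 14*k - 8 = (k - 4)*(k^2 - 3*k + 2) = (k - 4)*(k - 1)*(k - 2)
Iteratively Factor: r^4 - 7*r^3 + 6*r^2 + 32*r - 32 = (r - 1)*(r^3 - 6*r^2 + 32) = (r - 4)*(r - 1)*(r^2 - 2*r - 8) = (r - 4)*(r - 1)*(r + 2)*(r - 4)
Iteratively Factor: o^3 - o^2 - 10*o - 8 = (o + 1)*(o^2 - 2*o - 8) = (o - 4)*(o + 1)*(o + 2)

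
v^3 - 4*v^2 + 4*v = v*(v - 2)^2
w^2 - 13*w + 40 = (w - 8)*(w - 5)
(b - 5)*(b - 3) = b^2 - 8*b + 15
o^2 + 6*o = o*(o + 6)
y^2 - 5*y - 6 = (y - 6)*(y + 1)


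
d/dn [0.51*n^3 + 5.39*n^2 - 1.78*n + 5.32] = 1.53*n^2 + 10.78*n - 1.78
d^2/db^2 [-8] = 0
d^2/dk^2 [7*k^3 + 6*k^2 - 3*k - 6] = 42*k + 12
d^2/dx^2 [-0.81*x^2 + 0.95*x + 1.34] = -1.62000000000000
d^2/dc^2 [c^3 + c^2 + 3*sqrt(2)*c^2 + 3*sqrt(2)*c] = 6*c + 2 + 6*sqrt(2)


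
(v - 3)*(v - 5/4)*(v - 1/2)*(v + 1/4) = v^4 - 9*v^3/2 + 75*v^2/16 - 13*v/32 - 15/32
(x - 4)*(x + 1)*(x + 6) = x^3 + 3*x^2 - 22*x - 24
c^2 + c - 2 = (c - 1)*(c + 2)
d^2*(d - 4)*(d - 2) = d^4 - 6*d^3 + 8*d^2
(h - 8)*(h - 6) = h^2 - 14*h + 48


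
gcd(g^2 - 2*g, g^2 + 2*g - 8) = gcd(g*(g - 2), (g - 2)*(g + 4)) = g - 2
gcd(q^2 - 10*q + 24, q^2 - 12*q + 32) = q - 4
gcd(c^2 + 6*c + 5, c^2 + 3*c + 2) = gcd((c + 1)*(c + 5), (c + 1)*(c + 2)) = c + 1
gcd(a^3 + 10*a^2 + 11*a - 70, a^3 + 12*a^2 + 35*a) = a^2 + 12*a + 35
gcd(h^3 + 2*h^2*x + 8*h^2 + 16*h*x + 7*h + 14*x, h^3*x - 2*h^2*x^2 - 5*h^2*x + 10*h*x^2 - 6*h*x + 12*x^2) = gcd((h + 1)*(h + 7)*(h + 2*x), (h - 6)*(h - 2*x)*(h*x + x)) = h + 1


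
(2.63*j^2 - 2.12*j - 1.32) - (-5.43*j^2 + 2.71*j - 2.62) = 8.06*j^2 - 4.83*j + 1.3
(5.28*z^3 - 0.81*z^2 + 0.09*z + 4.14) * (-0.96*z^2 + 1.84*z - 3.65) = -5.0688*z^5 + 10.4928*z^4 - 20.8488*z^3 - 0.8523*z^2 + 7.2891*z - 15.111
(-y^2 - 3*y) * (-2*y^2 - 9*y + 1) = 2*y^4 + 15*y^3 + 26*y^2 - 3*y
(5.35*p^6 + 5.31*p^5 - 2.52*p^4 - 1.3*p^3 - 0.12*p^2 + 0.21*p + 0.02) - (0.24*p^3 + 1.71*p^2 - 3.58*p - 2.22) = 5.35*p^6 + 5.31*p^5 - 2.52*p^4 - 1.54*p^3 - 1.83*p^2 + 3.79*p + 2.24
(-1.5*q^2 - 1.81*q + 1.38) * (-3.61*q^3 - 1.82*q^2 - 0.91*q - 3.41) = 5.415*q^5 + 9.2641*q^4 - 0.3226*q^3 + 4.2505*q^2 + 4.9163*q - 4.7058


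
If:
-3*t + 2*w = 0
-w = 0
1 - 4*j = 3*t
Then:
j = 1/4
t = 0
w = 0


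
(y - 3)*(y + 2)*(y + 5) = y^3 + 4*y^2 - 11*y - 30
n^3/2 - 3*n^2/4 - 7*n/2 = n*(n/2 + 1)*(n - 7/2)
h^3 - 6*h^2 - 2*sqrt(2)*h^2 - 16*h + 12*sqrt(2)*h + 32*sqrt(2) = (h - 8)*(h + 2)*(h - 2*sqrt(2))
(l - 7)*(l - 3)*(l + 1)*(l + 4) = l^4 - 5*l^3 - 25*l^2 + 65*l + 84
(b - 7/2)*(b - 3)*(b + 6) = b^3 - b^2/2 - 57*b/2 + 63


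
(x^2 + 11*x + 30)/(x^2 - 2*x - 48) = (x + 5)/(x - 8)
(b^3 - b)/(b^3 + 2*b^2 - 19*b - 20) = b*(b - 1)/(b^2 + b - 20)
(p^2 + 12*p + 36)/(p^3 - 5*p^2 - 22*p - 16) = (p^2 + 12*p + 36)/(p^3 - 5*p^2 - 22*p - 16)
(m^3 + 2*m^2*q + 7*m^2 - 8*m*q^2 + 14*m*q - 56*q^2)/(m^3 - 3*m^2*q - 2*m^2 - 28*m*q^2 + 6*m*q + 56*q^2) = (-m^2 + 2*m*q - 7*m + 14*q)/(-m^2 + 7*m*q + 2*m - 14*q)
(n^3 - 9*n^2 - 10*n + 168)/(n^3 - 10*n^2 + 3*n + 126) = (n + 4)/(n + 3)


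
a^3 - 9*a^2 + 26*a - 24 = (a - 4)*(a - 3)*(a - 2)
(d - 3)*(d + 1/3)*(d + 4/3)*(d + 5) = d^4 + 11*d^3/3 - 101*d^2/9 - 217*d/9 - 20/3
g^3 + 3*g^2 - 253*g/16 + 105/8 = (g - 7/4)*(g - 5/4)*(g + 6)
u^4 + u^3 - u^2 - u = u*(u - 1)*(u + 1)^2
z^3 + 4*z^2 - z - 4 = (z - 1)*(z + 1)*(z + 4)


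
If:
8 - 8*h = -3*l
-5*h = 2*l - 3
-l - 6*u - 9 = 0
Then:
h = 25/31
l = -16/31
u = -263/186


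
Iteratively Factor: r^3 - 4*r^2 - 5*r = (r + 1)*(r^2 - 5*r) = (r - 5)*(r + 1)*(r)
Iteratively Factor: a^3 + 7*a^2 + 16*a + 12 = (a + 2)*(a^2 + 5*a + 6) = (a + 2)*(a + 3)*(a + 2)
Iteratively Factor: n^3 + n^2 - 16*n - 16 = (n + 4)*(n^2 - 3*n - 4) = (n - 4)*(n + 4)*(n + 1)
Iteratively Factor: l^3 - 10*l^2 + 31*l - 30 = (l - 5)*(l^2 - 5*l + 6) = (l - 5)*(l - 3)*(l - 2)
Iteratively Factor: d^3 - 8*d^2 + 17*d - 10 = (d - 1)*(d^2 - 7*d + 10) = (d - 5)*(d - 1)*(d - 2)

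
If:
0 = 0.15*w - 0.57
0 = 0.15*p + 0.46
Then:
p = -3.07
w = 3.80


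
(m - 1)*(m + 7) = m^2 + 6*m - 7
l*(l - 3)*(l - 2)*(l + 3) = l^4 - 2*l^3 - 9*l^2 + 18*l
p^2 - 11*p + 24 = (p - 8)*(p - 3)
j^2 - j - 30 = (j - 6)*(j + 5)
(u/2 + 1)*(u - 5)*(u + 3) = u^3/2 - 19*u/2 - 15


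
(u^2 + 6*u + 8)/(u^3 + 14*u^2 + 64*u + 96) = (u + 2)/(u^2 + 10*u + 24)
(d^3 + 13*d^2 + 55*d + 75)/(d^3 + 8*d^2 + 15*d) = (d + 5)/d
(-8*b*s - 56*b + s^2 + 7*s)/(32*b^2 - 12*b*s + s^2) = (s + 7)/(-4*b + s)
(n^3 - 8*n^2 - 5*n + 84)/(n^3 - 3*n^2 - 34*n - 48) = (n^2 - 11*n + 28)/(n^2 - 6*n - 16)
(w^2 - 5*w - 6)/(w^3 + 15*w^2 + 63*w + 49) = (w - 6)/(w^2 + 14*w + 49)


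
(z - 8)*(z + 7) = z^2 - z - 56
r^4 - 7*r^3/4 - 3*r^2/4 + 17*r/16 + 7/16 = (r - 7/4)*(r - 1)*(r + 1/2)^2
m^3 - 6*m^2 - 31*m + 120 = (m - 8)*(m - 3)*(m + 5)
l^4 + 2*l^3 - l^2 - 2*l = l*(l - 1)*(l + 1)*(l + 2)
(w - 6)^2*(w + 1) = w^3 - 11*w^2 + 24*w + 36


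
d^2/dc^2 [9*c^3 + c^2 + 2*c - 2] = 54*c + 2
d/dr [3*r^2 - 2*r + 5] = 6*r - 2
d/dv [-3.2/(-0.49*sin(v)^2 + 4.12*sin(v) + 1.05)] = (13.184 - 3.136*sin(v))*cos(v)/(-0.49*sin(v)^2 + 4.12*sin(v) + 1.05)^2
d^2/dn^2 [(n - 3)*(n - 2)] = 2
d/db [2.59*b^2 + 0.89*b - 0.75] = 5.18*b + 0.89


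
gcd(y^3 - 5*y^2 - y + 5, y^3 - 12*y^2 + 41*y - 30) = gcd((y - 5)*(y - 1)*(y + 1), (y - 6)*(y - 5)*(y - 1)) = y^2 - 6*y + 5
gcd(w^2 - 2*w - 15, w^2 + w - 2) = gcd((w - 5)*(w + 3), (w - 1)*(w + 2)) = 1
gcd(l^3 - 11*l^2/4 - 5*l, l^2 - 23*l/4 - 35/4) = l + 5/4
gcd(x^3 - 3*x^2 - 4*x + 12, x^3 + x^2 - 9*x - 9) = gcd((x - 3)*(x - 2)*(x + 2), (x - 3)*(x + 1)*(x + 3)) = x - 3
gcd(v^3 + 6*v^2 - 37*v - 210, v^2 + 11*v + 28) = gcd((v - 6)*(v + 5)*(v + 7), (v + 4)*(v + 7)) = v + 7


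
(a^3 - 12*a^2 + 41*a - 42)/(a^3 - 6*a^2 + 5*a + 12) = (a^2 - 9*a + 14)/(a^2 - 3*a - 4)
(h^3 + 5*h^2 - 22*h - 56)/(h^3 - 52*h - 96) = (h^2 + 3*h - 28)/(h^2 - 2*h - 48)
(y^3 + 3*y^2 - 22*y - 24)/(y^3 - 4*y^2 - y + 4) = (y + 6)/(y - 1)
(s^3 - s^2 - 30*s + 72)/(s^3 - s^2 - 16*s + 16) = (s^2 + 3*s - 18)/(s^2 + 3*s - 4)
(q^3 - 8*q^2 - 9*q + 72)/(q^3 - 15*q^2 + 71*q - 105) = (q^2 - 5*q - 24)/(q^2 - 12*q + 35)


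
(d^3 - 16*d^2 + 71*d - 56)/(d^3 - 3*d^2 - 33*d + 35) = (d - 8)/(d + 5)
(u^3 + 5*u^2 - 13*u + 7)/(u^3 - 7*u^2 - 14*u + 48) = (u^3 + 5*u^2 - 13*u + 7)/(u^3 - 7*u^2 - 14*u + 48)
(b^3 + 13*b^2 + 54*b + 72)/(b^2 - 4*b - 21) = (b^2 + 10*b + 24)/(b - 7)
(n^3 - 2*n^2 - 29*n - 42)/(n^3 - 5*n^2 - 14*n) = (n + 3)/n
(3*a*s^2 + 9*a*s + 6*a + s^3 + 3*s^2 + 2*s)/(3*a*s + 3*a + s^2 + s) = s + 2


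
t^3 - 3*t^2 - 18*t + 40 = (t - 5)*(t - 2)*(t + 4)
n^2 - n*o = n*(n - o)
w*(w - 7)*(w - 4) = w^3 - 11*w^2 + 28*w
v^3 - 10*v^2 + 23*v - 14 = (v - 7)*(v - 2)*(v - 1)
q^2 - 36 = (q - 6)*(q + 6)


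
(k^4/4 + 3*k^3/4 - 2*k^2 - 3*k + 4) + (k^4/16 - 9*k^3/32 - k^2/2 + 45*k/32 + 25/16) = 5*k^4/16 + 15*k^3/32 - 5*k^2/2 - 51*k/32 + 89/16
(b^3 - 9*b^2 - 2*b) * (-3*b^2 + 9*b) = -3*b^5 + 36*b^4 - 75*b^3 - 18*b^2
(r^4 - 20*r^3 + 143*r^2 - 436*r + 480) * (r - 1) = r^5 - 21*r^4 + 163*r^3 - 579*r^2 + 916*r - 480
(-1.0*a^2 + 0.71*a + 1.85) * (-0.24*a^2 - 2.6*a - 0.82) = 0.24*a^4 + 2.4296*a^3 - 1.47*a^2 - 5.3922*a - 1.517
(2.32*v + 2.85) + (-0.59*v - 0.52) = 1.73*v + 2.33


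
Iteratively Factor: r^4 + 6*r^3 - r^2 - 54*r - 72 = (r + 4)*(r^3 + 2*r^2 - 9*r - 18) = (r + 2)*(r + 4)*(r^2 - 9) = (r - 3)*(r + 2)*(r + 4)*(r + 3)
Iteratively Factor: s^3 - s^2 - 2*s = (s)*(s^2 - s - 2) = s*(s - 2)*(s + 1)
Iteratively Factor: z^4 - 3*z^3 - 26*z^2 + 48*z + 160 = (z + 4)*(z^3 - 7*z^2 + 2*z + 40) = (z + 2)*(z + 4)*(z^2 - 9*z + 20) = (z - 5)*(z + 2)*(z + 4)*(z - 4)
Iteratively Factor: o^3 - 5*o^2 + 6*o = (o)*(o^2 - 5*o + 6) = o*(o - 2)*(o - 3)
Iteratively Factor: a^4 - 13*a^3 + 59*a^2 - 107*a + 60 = (a - 4)*(a^3 - 9*a^2 + 23*a - 15) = (a - 4)*(a - 3)*(a^2 - 6*a + 5) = (a - 4)*(a - 3)*(a - 1)*(a - 5)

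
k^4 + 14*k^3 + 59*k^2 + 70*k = k*(k + 2)*(k + 5)*(k + 7)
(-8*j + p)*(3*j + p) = -24*j^2 - 5*j*p + p^2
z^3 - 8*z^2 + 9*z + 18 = (z - 6)*(z - 3)*(z + 1)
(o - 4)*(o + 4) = o^2 - 16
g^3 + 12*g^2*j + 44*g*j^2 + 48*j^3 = (g + 2*j)*(g + 4*j)*(g + 6*j)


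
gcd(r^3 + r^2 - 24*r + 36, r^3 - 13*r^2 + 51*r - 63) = r - 3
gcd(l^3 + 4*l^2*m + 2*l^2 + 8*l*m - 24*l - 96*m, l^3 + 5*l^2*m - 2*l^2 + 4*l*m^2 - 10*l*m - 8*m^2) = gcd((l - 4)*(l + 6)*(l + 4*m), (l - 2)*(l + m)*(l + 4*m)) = l + 4*m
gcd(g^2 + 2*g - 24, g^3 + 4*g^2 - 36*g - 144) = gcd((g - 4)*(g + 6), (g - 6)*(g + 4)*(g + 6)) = g + 6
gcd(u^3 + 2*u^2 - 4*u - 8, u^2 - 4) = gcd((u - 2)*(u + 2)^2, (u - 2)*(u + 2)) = u^2 - 4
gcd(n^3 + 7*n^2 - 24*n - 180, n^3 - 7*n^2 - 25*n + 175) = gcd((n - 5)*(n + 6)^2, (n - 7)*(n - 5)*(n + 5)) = n - 5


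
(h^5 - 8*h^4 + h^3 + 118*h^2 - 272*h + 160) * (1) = h^5 - 8*h^4 + h^3 + 118*h^2 - 272*h + 160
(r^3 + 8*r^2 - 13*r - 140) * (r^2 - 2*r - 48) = r^5 + 6*r^4 - 77*r^3 - 498*r^2 + 904*r + 6720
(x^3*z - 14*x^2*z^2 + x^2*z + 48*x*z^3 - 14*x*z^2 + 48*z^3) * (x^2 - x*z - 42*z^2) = x^5*z - 15*x^4*z^2 + x^4*z + 20*x^3*z^3 - 15*x^3*z^2 + 540*x^2*z^4 + 20*x^2*z^3 - 2016*x*z^5 + 540*x*z^4 - 2016*z^5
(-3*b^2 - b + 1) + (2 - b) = -3*b^2 - 2*b + 3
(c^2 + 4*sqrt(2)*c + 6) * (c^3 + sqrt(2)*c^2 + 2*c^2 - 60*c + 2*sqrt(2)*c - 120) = c^5 + 2*c^4 + 5*sqrt(2)*c^4 - 46*c^3 + 10*sqrt(2)*c^3 - 234*sqrt(2)*c^2 - 92*c^2 - 468*sqrt(2)*c - 360*c - 720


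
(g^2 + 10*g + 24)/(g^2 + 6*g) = (g + 4)/g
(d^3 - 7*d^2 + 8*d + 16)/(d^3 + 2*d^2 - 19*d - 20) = (d - 4)/(d + 5)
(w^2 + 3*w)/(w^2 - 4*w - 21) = w/(w - 7)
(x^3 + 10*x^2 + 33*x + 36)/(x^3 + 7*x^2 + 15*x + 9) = (x + 4)/(x + 1)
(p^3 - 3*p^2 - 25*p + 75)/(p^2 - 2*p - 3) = (p^2 - 25)/(p + 1)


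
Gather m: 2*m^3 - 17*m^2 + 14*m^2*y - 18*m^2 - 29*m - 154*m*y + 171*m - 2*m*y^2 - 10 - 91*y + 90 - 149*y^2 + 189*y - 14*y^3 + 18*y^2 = 2*m^3 + m^2*(14*y - 35) + m*(-2*y^2 - 154*y + 142) - 14*y^3 - 131*y^2 + 98*y + 80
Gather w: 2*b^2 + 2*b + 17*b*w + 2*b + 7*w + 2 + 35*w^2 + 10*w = 2*b^2 + 4*b + 35*w^2 + w*(17*b + 17) + 2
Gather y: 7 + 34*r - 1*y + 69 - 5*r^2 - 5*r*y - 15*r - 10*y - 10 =-5*r^2 + 19*r + y*(-5*r - 11) + 66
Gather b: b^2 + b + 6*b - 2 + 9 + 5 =b^2 + 7*b + 12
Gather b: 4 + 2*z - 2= 2*z + 2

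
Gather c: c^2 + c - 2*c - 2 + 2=c^2 - c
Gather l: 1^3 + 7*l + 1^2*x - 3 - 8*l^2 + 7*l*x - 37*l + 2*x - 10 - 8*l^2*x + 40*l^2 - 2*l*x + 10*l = l^2*(32 - 8*x) + l*(5*x - 20) + 3*x - 12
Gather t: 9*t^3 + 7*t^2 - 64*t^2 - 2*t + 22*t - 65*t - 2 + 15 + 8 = 9*t^3 - 57*t^2 - 45*t + 21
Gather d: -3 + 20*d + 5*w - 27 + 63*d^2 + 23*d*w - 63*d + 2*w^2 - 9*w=63*d^2 + d*(23*w - 43) + 2*w^2 - 4*w - 30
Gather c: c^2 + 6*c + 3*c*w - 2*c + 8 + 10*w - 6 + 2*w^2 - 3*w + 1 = c^2 + c*(3*w + 4) + 2*w^2 + 7*w + 3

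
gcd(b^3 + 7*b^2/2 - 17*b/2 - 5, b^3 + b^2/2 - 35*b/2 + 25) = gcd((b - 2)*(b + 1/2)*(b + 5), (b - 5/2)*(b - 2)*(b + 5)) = b^2 + 3*b - 10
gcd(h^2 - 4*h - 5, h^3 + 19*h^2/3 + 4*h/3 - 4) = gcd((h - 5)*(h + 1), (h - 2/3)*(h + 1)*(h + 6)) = h + 1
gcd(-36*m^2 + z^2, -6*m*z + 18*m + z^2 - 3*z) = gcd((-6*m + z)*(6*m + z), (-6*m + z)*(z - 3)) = -6*m + z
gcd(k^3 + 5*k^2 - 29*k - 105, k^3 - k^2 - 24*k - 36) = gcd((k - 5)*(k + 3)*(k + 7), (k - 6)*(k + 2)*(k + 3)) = k + 3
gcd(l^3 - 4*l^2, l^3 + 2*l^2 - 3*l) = l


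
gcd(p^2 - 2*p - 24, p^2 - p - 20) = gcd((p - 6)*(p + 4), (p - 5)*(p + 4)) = p + 4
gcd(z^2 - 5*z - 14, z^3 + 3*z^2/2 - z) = z + 2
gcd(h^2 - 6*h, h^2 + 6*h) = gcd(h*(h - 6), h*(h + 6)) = h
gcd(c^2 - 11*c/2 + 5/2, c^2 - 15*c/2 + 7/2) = c - 1/2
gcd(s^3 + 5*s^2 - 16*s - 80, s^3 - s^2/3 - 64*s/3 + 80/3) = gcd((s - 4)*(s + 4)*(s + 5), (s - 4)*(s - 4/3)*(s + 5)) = s^2 + s - 20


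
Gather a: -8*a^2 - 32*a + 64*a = -8*a^2 + 32*a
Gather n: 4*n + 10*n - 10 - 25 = 14*n - 35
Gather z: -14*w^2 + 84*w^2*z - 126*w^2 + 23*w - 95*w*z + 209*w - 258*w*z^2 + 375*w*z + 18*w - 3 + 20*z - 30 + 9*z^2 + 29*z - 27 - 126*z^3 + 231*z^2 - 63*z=-140*w^2 + 250*w - 126*z^3 + z^2*(240 - 258*w) + z*(84*w^2 + 280*w - 14) - 60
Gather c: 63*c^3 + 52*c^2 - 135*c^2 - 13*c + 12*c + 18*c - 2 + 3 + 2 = 63*c^3 - 83*c^2 + 17*c + 3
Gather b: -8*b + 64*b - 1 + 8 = 56*b + 7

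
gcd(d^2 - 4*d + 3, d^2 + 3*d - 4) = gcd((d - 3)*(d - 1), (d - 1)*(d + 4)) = d - 1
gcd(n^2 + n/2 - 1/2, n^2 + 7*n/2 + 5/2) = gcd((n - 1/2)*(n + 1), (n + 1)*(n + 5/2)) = n + 1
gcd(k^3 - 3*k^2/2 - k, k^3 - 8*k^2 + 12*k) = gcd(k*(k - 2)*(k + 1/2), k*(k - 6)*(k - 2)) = k^2 - 2*k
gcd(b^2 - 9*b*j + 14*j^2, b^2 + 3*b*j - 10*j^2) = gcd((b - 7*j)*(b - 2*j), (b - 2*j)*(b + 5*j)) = b - 2*j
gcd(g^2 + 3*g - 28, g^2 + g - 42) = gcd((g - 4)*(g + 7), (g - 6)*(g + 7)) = g + 7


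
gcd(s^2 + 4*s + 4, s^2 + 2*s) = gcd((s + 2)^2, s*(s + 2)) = s + 2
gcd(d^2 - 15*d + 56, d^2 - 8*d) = d - 8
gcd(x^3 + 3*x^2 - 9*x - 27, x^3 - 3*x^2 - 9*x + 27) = x^2 - 9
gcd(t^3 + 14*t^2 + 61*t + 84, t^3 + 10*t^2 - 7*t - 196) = t + 7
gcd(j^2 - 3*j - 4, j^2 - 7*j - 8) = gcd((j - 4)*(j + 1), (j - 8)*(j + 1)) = j + 1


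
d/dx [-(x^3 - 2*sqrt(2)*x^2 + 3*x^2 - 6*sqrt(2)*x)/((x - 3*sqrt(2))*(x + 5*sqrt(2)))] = (-x^4 - 4*sqrt(2)*x^3 - 12*sqrt(2)*x^2 + 98*x^2 - 120*sqrt(2)*x + 180*x - 180*sqrt(2))/(x^4 + 4*sqrt(2)*x^3 - 52*x^2 - 120*sqrt(2)*x + 900)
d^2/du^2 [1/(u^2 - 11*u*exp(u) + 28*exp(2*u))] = ((u^2 - 11*u*exp(u) + 28*exp(2*u))*(11*u*exp(u) - 112*exp(2*u) + 22*exp(u) - 2) + 2*(11*u*exp(u) - 2*u - 56*exp(2*u) + 11*exp(u))^2)/(u^2 - 11*u*exp(u) + 28*exp(2*u))^3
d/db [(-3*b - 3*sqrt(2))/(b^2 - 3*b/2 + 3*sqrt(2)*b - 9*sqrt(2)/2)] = 6*(-2*b^2 - 6*sqrt(2)*b + 3*b + (b + sqrt(2))*(4*b - 3 + 6*sqrt(2)) + 9*sqrt(2))/(2*b^2 - 3*b + 6*sqrt(2)*b - 9*sqrt(2))^2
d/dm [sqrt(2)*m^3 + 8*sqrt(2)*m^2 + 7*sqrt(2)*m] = sqrt(2)*(3*m^2 + 16*m + 7)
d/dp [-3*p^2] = -6*p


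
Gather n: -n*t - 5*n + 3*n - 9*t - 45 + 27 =n*(-t - 2) - 9*t - 18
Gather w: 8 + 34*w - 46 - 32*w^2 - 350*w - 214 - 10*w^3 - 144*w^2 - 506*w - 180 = -10*w^3 - 176*w^2 - 822*w - 432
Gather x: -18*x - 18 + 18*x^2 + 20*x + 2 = 18*x^2 + 2*x - 16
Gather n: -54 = -54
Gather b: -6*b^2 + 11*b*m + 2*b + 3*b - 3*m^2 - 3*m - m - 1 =-6*b^2 + b*(11*m + 5) - 3*m^2 - 4*m - 1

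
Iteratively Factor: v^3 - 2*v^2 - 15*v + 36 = (v - 3)*(v^2 + v - 12) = (v - 3)^2*(v + 4)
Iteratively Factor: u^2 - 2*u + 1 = (u - 1)*(u - 1)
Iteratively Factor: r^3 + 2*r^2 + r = (r + 1)*(r^2 + r) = (r + 1)^2*(r)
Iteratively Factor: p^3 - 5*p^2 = (p)*(p^2 - 5*p) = p*(p - 5)*(p)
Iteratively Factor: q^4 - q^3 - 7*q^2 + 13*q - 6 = (q + 3)*(q^3 - 4*q^2 + 5*q - 2) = (q - 1)*(q + 3)*(q^2 - 3*q + 2) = (q - 2)*(q - 1)*(q + 3)*(q - 1)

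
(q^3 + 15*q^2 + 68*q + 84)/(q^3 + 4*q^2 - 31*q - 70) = (q + 6)/(q - 5)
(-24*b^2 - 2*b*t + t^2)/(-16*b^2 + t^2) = (-6*b + t)/(-4*b + t)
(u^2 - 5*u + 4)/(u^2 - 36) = (u^2 - 5*u + 4)/(u^2 - 36)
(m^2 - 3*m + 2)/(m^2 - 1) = (m - 2)/(m + 1)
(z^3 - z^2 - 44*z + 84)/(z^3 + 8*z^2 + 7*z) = (z^2 - 8*z + 12)/(z*(z + 1))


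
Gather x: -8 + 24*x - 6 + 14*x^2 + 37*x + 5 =14*x^2 + 61*x - 9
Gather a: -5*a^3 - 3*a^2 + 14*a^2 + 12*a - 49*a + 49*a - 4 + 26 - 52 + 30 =-5*a^3 + 11*a^2 + 12*a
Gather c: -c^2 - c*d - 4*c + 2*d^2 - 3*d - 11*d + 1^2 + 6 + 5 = -c^2 + c*(-d - 4) + 2*d^2 - 14*d + 12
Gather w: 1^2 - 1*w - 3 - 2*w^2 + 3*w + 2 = -2*w^2 + 2*w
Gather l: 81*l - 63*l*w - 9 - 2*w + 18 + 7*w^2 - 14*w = l*(81 - 63*w) + 7*w^2 - 16*w + 9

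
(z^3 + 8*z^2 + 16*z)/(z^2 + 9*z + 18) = z*(z^2 + 8*z + 16)/(z^2 + 9*z + 18)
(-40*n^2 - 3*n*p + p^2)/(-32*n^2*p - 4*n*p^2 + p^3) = (5*n + p)/(p*(4*n + p))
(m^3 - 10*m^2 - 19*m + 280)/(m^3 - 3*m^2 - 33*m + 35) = (m - 8)/(m - 1)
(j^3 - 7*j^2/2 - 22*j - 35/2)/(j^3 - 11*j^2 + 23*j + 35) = (j + 5/2)/(j - 5)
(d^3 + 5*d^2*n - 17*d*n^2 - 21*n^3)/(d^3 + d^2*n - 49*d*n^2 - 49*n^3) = (d - 3*n)/(d - 7*n)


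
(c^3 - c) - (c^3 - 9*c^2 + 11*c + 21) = 9*c^2 - 12*c - 21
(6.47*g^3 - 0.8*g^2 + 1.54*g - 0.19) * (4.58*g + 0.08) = 29.6326*g^4 - 3.1464*g^3 + 6.9892*g^2 - 0.747*g - 0.0152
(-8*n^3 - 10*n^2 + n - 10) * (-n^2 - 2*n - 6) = 8*n^5 + 26*n^4 + 67*n^3 + 68*n^2 + 14*n + 60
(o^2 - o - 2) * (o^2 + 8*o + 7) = o^4 + 7*o^3 - 3*o^2 - 23*o - 14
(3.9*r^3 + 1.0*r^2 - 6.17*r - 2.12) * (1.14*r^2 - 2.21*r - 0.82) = 4.446*r^5 - 7.479*r^4 - 12.4418*r^3 + 10.3989*r^2 + 9.7446*r + 1.7384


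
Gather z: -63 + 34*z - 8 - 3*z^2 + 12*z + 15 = -3*z^2 + 46*z - 56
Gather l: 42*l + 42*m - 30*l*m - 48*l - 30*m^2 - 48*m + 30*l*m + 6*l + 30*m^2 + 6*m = 0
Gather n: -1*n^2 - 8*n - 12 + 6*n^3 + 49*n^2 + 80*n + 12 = 6*n^3 + 48*n^2 + 72*n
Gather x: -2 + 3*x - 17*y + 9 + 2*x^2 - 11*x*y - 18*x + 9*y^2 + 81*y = 2*x^2 + x*(-11*y - 15) + 9*y^2 + 64*y + 7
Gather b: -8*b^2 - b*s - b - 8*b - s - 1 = -8*b^2 + b*(-s - 9) - s - 1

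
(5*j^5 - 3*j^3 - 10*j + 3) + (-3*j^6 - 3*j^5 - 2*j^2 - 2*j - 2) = -3*j^6 + 2*j^5 - 3*j^3 - 2*j^2 - 12*j + 1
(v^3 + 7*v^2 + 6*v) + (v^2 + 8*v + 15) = v^3 + 8*v^2 + 14*v + 15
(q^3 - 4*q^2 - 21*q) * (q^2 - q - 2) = q^5 - 5*q^4 - 19*q^3 + 29*q^2 + 42*q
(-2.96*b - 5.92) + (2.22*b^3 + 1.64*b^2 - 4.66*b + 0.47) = 2.22*b^3 + 1.64*b^2 - 7.62*b - 5.45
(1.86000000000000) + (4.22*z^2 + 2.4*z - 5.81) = 4.22*z^2 + 2.4*z - 3.95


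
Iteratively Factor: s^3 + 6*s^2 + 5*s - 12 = (s + 3)*(s^2 + 3*s - 4) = (s - 1)*(s + 3)*(s + 4)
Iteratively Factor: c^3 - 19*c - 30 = (c - 5)*(c^2 + 5*c + 6) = (c - 5)*(c + 2)*(c + 3)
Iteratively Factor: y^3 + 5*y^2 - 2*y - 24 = (y + 4)*(y^2 + y - 6) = (y - 2)*(y + 4)*(y + 3)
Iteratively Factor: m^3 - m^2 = (m)*(m^2 - m) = m*(m - 1)*(m)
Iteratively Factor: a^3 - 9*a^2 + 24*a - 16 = (a - 4)*(a^2 - 5*a + 4) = (a - 4)^2*(a - 1)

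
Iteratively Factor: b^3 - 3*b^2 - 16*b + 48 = (b - 3)*(b^2 - 16) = (b - 3)*(b + 4)*(b - 4)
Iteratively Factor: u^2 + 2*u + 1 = (u + 1)*(u + 1)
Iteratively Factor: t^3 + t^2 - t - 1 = (t - 1)*(t^2 + 2*t + 1) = (t - 1)*(t + 1)*(t + 1)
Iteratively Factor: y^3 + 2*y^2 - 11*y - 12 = (y + 4)*(y^2 - 2*y - 3) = (y - 3)*(y + 4)*(y + 1)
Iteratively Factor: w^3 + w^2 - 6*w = (w - 2)*(w^2 + 3*w) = (w - 2)*(w + 3)*(w)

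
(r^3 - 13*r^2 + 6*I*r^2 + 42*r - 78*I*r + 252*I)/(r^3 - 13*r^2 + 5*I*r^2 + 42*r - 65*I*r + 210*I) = (r + 6*I)/(r + 5*I)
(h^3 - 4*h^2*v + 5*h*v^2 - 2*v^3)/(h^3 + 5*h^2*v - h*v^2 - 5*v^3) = (h^2 - 3*h*v + 2*v^2)/(h^2 + 6*h*v + 5*v^2)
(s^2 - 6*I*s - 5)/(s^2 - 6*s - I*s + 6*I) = (s - 5*I)/(s - 6)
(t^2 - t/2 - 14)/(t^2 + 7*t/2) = (t - 4)/t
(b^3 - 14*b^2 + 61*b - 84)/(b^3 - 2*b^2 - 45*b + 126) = (b^2 - 11*b + 28)/(b^2 + b - 42)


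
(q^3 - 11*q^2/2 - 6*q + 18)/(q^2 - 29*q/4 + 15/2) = 2*(2*q^2 + q - 6)/(4*q - 5)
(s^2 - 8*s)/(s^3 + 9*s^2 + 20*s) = (s - 8)/(s^2 + 9*s + 20)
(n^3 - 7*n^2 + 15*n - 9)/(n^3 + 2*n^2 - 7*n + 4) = (n^2 - 6*n + 9)/(n^2 + 3*n - 4)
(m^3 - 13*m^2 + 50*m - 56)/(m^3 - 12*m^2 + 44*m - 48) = (m - 7)/(m - 6)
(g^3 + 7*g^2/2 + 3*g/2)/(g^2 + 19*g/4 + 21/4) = 2*g*(2*g + 1)/(4*g + 7)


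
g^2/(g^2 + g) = g/(g + 1)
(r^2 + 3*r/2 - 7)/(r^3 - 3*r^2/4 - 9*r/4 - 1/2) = 2*(2*r + 7)/(4*r^2 + 5*r + 1)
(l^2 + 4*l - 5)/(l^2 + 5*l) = (l - 1)/l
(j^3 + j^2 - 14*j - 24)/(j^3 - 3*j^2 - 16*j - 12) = (j^2 - j - 12)/(j^2 - 5*j - 6)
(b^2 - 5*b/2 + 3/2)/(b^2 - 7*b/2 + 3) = (b - 1)/(b - 2)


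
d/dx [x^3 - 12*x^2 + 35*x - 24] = 3*x^2 - 24*x + 35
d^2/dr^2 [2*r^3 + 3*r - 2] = 12*r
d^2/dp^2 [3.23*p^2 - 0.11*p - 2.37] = 6.46000000000000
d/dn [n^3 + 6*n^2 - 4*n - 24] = 3*n^2 + 12*n - 4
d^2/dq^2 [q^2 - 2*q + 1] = 2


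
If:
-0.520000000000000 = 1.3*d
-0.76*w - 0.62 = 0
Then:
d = -0.40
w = -0.82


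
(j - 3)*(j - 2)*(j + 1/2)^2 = j^4 - 4*j^3 + 5*j^2/4 + 19*j/4 + 3/2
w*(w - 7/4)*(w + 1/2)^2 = w^4 - 3*w^3/4 - 3*w^2/2 - 7*w/16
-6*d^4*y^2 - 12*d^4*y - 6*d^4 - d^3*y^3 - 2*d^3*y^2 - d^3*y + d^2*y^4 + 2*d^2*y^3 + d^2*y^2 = (-3*d + y)*(2*d + y)*(d*y + d)^2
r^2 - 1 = (r - 1)*(r + 1)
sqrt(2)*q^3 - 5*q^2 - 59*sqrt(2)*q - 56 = (q - 7*sqrt(2))*(q + 4*sqrt(2))*(sqrt(2)*q + 1)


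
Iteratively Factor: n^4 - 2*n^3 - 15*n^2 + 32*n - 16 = (n - 4)*(n^3 + 2*n^2 - 7*n + 4) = (n - 4)*(n - 1)*(n^2 + 3*n - 4) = (n - 4)*(n - 1)^2*(n + 4)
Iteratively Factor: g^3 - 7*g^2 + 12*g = (g)*(g^2 - 7*g + 12) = g*(g - 4)*(g - 3)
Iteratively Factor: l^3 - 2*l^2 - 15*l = (l + 3)*(l^2 - 5*l) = l*(l + 3)*(l - 5)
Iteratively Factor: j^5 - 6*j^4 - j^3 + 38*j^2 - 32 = (j - 1)*(j^4 - 5*j^3 - 6*j^2 + 32*j + 32) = (j - 4)*(j - 1)*(j^3 - j^2 - 10*j - 8) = (j - 4)*(j - 1)*(j + 1)*(j^2 - 2*j - 8) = (j - 4)^2*(j - 1)*(j + 1)*(j + 2)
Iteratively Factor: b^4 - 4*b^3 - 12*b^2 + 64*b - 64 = (b - 2)*(b^3 - 2*b^2 - 16*b + 32) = (b - 2)*(b + 4)*(b^2 - 6*b + 8) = (b - 4)*(b - 2)*(b + 4)*(b - 2)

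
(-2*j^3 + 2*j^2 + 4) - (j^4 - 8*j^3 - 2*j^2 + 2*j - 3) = -j^4 + 6*j^3 + 4*j^2 - 2*j + 7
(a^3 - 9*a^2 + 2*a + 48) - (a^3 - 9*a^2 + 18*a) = 48 - 16*a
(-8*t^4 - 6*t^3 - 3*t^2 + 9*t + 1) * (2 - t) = 8*t^5 - 10*t^4 - 9*t^3 - 15*t^2 + 17*t + 2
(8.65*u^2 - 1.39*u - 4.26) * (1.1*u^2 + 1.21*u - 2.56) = 9.515*u^4 + 8.9375*u^3 - 28.5119*u^2 - 1.5962*u + 10.9056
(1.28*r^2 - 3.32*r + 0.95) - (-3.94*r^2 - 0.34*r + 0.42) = 5.22*r^2 - 2.98*r + 0.53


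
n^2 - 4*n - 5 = (n - 5)*(n + 1)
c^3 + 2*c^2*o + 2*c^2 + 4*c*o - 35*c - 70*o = (c - 5)*(c + 7)*(c + 2*o)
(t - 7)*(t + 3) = t^2 - 4*t - 21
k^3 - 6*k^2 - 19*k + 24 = (k - 8)*(k - 1)*(k + 3)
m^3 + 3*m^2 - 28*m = m*(m - 4)*(m + 7)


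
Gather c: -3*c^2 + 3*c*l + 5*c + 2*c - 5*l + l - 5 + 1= -3*c^2 + c*(3*l + 7) - 4*l - 4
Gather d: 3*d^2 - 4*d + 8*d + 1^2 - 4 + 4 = 3*d^2 + 4*d + 1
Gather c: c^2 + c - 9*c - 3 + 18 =c^2 - 8*c + 15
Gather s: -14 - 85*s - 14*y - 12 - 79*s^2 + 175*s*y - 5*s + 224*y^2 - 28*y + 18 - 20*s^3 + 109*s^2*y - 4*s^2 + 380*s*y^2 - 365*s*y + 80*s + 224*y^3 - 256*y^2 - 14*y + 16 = -20*s^3 + s^2*(109*y - 83) + s*(380*y^2 - 190*y - 10) + 224*y^3 - 32*y^2 - 56*y + 8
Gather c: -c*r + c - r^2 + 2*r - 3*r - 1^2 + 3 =c*(1 - r) - r^2 - r + 2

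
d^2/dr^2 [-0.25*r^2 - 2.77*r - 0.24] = -0.500000000000000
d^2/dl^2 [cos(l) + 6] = -cos(l)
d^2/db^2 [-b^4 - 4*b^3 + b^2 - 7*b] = -12*b^2 - 24*b + 2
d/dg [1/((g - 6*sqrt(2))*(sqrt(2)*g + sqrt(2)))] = sqrt(2)*((-g + 6*sqrt(2))*(g + 1) - (g - 6*sqrt(2))^2)/(2*(g + 1)^2*(g - 6*sqrt(2))^3)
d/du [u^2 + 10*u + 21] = 2*u + 10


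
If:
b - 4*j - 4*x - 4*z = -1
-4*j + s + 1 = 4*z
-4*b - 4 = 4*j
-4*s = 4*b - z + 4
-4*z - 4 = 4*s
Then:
No Solution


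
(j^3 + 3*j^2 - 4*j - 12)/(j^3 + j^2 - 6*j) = (j + 2)/j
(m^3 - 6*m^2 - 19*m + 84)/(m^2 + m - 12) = m - 7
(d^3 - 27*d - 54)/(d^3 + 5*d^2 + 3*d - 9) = (d - 6)/(d - 1)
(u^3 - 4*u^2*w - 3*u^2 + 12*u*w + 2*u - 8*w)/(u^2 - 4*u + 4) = (u^2 - 4*u*w - u + 4*w)/(u - 2)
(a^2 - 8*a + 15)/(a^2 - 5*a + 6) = (a - 5)/(a - 2)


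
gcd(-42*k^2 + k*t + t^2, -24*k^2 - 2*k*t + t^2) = -6*k + t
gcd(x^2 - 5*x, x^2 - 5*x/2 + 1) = 1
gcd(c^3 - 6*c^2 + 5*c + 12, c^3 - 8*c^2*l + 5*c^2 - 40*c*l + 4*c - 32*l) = c + 1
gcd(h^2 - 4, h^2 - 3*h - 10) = h + 2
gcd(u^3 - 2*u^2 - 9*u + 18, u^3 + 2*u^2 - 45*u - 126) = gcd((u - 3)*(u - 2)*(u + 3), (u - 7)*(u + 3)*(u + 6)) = u + 3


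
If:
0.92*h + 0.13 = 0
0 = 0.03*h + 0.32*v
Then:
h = -0.14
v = 0.01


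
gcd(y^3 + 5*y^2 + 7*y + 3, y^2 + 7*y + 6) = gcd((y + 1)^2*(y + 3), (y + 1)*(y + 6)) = y + 1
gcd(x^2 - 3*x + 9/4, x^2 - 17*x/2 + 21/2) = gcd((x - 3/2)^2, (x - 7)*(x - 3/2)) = x - 3/2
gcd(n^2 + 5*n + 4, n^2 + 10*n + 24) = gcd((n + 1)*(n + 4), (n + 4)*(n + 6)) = n + 4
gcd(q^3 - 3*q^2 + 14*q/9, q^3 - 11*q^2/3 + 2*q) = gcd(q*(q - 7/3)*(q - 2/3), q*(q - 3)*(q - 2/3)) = q^2 - 2*q/3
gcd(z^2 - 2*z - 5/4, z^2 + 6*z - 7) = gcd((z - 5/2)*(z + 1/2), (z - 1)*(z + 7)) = 1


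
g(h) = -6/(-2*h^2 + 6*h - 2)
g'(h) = -6*(4*h - 6)/(-2*h^2 + 6*h - 2)^2 = 3*(3 - 2*h)/(h^2 - 3*h + 1)^2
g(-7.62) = 0.04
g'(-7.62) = 0.01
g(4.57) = 0.37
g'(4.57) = -0.28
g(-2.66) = 0.19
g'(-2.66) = 0.10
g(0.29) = 14.01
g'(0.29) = 158.38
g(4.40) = 0.42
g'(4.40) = -0.34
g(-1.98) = 0.28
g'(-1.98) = 0.18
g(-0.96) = 0.62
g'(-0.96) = 0.64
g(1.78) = -2.56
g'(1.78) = -1.22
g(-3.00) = 0.16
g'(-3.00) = 0.07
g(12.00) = 0.03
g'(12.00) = -0.00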